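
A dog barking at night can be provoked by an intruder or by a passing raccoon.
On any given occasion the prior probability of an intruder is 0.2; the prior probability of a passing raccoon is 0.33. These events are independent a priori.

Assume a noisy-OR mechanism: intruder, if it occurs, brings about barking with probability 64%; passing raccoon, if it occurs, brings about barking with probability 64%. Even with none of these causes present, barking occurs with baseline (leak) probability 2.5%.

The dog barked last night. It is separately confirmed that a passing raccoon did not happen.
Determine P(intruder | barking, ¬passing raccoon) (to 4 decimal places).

Under noisy-OR, P(barking | causes) = 1 − (1−0.025)·∏(1−qᵢ) over the active causes.
For the numerator, keep only intruder=true terms: 0.649*0.2 = 0.129800
Normalizer over all consistent configurations: 0.025*0.8 + 0.649*0.2 = 0.149800
P(intruder | barking, ¬passing raccoon) = 0.129800/0.149800 ≈ 0.8665

P(intruder | barking, ¬passing raccoon) ≈ 0.8665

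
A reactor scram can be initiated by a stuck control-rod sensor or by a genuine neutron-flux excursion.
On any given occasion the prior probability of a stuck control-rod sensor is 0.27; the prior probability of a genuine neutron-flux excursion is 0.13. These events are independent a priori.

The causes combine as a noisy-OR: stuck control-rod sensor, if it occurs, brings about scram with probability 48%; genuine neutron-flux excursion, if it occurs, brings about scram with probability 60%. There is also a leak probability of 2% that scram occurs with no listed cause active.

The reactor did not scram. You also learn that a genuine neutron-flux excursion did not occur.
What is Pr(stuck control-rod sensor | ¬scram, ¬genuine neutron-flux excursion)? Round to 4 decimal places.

Under noisy-OR, P(scram | causes) = 1 − (1−0.02)·∏(1−qᵢ) over the active causes.
P(¬scram | ¬genuine neutron-flux excursion) = 0.98·0.73 + 0.5096·0.27 = 0.715400 + 0.137592 = 0.852992
The stuck control-rod sensor-present share is 0.5096·0.27 = 0.137592.
So P(stuck control-rod sensor | ¬scram, ¬genuine neutron-flux excursion) = 0.137592/0.852992 ≈ 0.1613.

Pr(stuck control-rod sensor | ¬scram, ¬genuine neutron-flux excursion) ≈ 0.1613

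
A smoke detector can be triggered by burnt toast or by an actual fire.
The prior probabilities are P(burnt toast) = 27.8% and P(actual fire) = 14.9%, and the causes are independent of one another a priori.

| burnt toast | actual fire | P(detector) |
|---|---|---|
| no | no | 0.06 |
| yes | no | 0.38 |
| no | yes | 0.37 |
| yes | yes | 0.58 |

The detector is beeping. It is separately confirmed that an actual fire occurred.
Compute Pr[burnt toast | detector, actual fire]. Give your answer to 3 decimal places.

P(detector | actual fire) = 0.37×0.722 + 0.58×0.278 = 0.267140 + 0.161240 = 0.428380
The burnt toast-present share is 0.58×0.278 = 0.161240.
So P(burnt toast | detector, actual fire) = 0.161240/0.428380 ≈ 0.376.

Pr[burnt toast | detector, actual fire] ≈ 0.376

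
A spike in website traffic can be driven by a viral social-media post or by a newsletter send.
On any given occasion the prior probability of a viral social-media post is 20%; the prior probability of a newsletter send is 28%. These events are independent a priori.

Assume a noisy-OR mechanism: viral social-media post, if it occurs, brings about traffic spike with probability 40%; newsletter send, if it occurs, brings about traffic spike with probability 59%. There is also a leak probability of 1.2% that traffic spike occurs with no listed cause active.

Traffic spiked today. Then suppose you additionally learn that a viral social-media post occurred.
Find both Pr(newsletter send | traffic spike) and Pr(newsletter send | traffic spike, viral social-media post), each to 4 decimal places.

Pr(newsletter send | traffic spike) ≈ 0.7282; Pr(newsletter send | traffic spike, viral social-media post) ≈ 0.4196

Under noisy-OR, P(traffic spike | causes) = 1 − (1−0.012)·∏(1−qᵢ) over the active causes.
By total probability over the 4 (viral social-media post, newsletter send) configurations:
  P(traffic spike) = 0.012*0.8*0.72 + 0.59492*0.8*0.28 + 0.4072*0.2*0.72 + 0.756952*0.2*0.28
        = 0.006912 + 0.133262 + 0.058637 + 0.042389 = 0.241200
Keeping only the newsletter send-present terms gives 0.175651, so
  P(newsletter send | traffic spike) = 0.175651 / 0.241200 ≈ 0.7282

Now condition on the additional information:
Sum P(traffic spike|·) weighted by the priors over both values of newsletter send:
  P(traffic spike | viral social-media post) = 0.4072*0.72 + 0.756952*0.28
        = 0.293184 + 0.211947 = 0.505131
Configurations with newsletter send contribute 0.211947, so
  P(newsletter send | traffic spike, viral social-media post) = 0.211947 / 0.505131 ≈ 0.4196
Conditioning on viral social-media post lowers the posterior on newsletter send: the classic explaining-away effect in a common-effect structure.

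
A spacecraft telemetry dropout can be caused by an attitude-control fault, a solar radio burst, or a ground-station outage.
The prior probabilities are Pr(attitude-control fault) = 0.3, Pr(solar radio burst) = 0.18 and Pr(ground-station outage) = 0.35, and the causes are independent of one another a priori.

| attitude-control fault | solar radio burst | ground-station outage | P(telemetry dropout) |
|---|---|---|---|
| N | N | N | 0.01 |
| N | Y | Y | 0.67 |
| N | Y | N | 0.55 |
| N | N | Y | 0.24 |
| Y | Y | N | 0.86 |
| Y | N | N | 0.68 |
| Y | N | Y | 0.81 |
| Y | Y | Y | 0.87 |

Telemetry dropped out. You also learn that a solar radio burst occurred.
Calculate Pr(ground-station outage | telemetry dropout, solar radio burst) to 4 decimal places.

Pr(ground-station outage | telemetry dropout, solar radio burst) ≈ 0.3794

P(telemetry dropout | solar radio burst) = 0.55·0.7·0.65 + 0.67·0.7·0.35 + 0.86·0.3·0.65 + 0.87·0.3·0.35 = 0.250250 + 0.164150 + 0.167700 + 0.091350 = 0.673450
The ground-station outage-present share is 0.164150 + 0.091350 = 0.255500.
P(ground-station outage | telemetry dropout, solar radio burst) = 0.255500 / 0.673450 ≈ 0.3794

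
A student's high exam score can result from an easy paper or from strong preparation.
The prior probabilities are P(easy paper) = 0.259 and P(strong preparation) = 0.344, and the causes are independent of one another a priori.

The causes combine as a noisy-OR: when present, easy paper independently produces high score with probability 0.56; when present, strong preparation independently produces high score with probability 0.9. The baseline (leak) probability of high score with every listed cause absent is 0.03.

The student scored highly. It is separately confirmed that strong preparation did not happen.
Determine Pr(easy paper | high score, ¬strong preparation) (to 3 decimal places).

Pr(easy paper | high score, ¬strong preparation) ≈ 0.870

Under noisy-OR, P(high score | causes) = 1 − (1−0.03)·∏(1−qᵢ) over the active causes.
P(high score | ¬strong preparation) = 0.03·0.741 + 0.5732·0.259 = 0.022230 + 0.148459 = 0.170689
The easy paper-present share is 0.5732·0.259 = 0.148459.
P(easy paper | high score, ¬strong preparation) = 0.148459 / 0.170689 ≈ 0.870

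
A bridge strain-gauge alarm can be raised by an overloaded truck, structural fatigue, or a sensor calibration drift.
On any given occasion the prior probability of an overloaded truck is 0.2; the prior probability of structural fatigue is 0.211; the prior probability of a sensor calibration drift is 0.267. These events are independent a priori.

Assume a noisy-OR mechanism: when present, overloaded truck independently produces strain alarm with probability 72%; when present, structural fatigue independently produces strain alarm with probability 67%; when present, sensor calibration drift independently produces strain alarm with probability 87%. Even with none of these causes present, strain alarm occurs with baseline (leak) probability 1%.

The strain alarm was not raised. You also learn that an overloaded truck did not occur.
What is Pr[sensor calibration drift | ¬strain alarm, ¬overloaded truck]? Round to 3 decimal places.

Under noisy-OR, P(strain alarm | causes) = 1 − (1−0.01)·∏(1−qᵢ) over the active causes.
By total probability over the 4 (structural fatigue, sensor calibration drift) configurations:
  P(¬strain alarm | ¬overloaded truck) = 0.99*0.789*0.733 + 0.1287*0.789*0.267 + 0.3267*0.211*0.733 + 0.042471*0.211*0.267
        = 0.572554 + 0.027112 + 0.050528 + 0.002393 = 0.652587
The terms with sensor calibration drift present sum to 0.029505, so
  P(sensor calibration drift | ¬strain alarm, ¬overloaded truck) = 0.029505 / 0.652587 ≈ 0.045

Pr[sensor calibration drift | ¬strain alarm, ¬overloaded truck] ≈ 0.045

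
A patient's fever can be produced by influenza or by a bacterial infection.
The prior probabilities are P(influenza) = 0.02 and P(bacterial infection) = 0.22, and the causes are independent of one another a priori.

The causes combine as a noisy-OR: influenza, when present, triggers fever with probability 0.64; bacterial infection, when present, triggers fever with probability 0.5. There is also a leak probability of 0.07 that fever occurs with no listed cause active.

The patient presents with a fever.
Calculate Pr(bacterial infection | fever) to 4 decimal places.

Under noisy-OR, P(fever | causes) = 1 − (1−0.07)·∏(1−qᵢ) over the active causes.
P(fever) = 0.07*0.98*0.78 + 0.535*0.98*0.22 + 0.6652*0.02*0.78 + 0.8326*0.02*0.22 = 0.053508 + 0.115346 + 0.010377 + 0.003663 = 0.182894
Of this, 0.119009 comes from 0.115346 + 0.003663 (the bacterial infection=true cases).
P(bacterial infection | fever) = 0.119009 / 0.182894 ≈ 0.6507

Pr(bacterial infection | fever) ≈ 0.6507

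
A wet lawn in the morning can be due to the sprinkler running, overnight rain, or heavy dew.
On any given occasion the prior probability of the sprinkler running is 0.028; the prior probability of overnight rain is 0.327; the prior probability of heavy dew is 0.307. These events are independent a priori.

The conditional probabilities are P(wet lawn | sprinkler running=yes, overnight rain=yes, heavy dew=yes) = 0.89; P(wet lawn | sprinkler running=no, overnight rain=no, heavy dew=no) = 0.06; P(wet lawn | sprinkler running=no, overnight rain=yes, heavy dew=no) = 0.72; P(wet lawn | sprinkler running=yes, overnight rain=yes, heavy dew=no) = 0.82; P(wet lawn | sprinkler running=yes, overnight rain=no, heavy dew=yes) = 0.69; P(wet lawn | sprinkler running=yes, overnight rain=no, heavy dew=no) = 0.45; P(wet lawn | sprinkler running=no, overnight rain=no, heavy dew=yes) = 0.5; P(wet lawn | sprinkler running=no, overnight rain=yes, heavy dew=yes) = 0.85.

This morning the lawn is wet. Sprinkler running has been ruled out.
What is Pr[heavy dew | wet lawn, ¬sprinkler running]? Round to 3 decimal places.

For the numerator, keep only heavy dew=true terms: 0.103306 + 0.085331 = 0.188637
Normalizer over all consistent configurations: 0.06*0.673*0.693 + 0.5*0.673*0.307 + 0.72*0.327*0.693 + 0.85*0.327*0.307 = 0.379780
Posterior = 0.188637 / 0.379780 ≈ 0.497

Pr[heavy dew | wet lawn, ¬sprinkler running] ≈ 0.497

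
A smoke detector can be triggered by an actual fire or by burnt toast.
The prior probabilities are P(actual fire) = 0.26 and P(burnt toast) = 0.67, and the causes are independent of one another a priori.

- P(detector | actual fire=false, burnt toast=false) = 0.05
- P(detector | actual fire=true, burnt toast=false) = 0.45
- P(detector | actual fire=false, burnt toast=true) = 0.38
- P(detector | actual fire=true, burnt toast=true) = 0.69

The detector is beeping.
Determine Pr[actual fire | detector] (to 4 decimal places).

Pr[actual fire | detector] ≈ 0.4418

Sum P(detector|·) weighted by the priors over the 4 (actual fire, burnt toast) configurations:
  P(detector) = 0.05*0.74*0.33 + 0.38*0.74*0.67 + 0.45*0.26*0.33 + 0.69*0.26*0.67
        = 0.012210 + 0.188404 + 0.038610 + 0.120198 = 0.359422
Keeping only the actual fire-present terms gives 0.158808, so
  P(actual fire | detector) = 0.158808 / 0.359422 ≈ 0.4418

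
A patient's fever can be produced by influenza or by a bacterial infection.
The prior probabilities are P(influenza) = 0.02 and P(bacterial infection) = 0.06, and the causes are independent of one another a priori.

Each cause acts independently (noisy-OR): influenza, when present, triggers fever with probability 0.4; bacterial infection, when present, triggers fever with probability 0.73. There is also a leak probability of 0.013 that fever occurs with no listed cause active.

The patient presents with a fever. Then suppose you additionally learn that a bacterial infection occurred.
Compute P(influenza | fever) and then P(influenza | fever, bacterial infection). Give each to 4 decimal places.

P(influenza | fever) ≈ 0.1360; P(influenza | fever, bacterial infection) ≈ 0.0228

Under noisy-OR, P(fever | causes) = 1 − (1−0.013)·∏(1−qᵢ) over the active causes.
For the numerator, keep only influenza=true terms: 0.007667 + 0.001008 = 0.008675
Normalizer over all consistent configurations: 0.013×0.98×0.94 + 0.73351×0.98×0.06 + 0.4078×0.02×0.94 + 0.840106×0.02×0.06 = 0.063781
Posterior = 0.008675 / 0.063781 ≈ 0.1360

Now condition on the additional information:
Sum P(fever|·) weighted by the priors over both values of influenza:
  P(fever | bacterial infection) = 0.73351×0.98 + 0.840106×0.02
        = 0.718840 + 0.016802 = 0.735642
Keeping only the influenza-present terms gives 0.016802, so
  P(influenza | fever, bacterial infection) = 0.016802 / 0.735642 ≈ 0.0228
This is intercausal reasoning (explaining away): once bacterial infection accounts for the fever, influenza becomes less likely.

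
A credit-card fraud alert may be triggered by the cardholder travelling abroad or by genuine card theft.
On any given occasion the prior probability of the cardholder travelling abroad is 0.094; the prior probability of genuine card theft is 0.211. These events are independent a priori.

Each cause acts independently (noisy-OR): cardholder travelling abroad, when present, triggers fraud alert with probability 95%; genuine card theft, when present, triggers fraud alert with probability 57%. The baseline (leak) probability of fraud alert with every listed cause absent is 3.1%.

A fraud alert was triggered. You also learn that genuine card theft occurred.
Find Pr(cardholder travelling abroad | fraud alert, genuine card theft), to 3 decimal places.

Pr(cardholder travelling abroad | fraud alert, genuine card theft) ≈ 0.148

Under noisy-OR, P(fraud alert | causes) = 1 − (1−0.031)·∏(1−qᵢ) over the active causes.
Sum P(fraud alert|·) weighted by the priors over both values of cardholder travelling abroad:
  P(fraud alert | genuine card theft) = 0.58333*0.906 + 0.979166*0.094
        = 0.528497 + 0.092042 = 0.620539
Keeping only the cardholder travelling abroad-present terms gives 0.092042, so
  P(cardholder travelling abroad | fraud alert, genuine card theft) = 0.092042 / 0.620539 ≈ 0.148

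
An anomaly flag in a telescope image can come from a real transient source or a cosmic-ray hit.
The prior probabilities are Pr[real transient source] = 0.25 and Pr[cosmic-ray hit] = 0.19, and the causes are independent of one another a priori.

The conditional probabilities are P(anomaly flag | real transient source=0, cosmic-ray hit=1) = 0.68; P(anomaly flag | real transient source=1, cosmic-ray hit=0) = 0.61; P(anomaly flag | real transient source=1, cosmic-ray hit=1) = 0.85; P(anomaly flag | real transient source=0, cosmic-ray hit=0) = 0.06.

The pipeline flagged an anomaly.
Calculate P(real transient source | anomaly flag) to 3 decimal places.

P(real transient source | anomaly flag) ≈ 0.551

P(anomaly flag) = 0.06·0.75·0.81 + 0.68·0.75·0.19 + 0.61·0.25·0.81 + 0.85·0.25·0.19 = 0.036450 + 0.096900 + 0.123525 + 0.040375 = 0.297250
The real transient source-present share is 0.123525 + 0.040375 = 0.163900.
So P(real transient source | anomaly flag) = 0.163900/0.297250 ≈ 0.551.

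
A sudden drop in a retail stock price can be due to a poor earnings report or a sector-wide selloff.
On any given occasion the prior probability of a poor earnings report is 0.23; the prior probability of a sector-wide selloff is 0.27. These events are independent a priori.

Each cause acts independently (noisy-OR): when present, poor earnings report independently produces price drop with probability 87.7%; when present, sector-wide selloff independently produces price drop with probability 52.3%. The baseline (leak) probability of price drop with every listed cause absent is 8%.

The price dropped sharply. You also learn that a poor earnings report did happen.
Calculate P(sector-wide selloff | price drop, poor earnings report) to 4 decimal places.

P(sector-wide selloff | price drop, poor earnings report) ≈ 0.2829

Under noisy-OR, P(price drop | causes) = 1 − (1−0.08)·∏(1−qᵢ) over the active causes.
Numerator (weight on configurations with sector-wide selloff): 0.946023·0.27 = 0.255426
The normalizing constant is 0.88684·0.73 + 0.946023·0.27 = 0.902819
Posterior = 0.255426 / 0.902819 ≈ 0.2829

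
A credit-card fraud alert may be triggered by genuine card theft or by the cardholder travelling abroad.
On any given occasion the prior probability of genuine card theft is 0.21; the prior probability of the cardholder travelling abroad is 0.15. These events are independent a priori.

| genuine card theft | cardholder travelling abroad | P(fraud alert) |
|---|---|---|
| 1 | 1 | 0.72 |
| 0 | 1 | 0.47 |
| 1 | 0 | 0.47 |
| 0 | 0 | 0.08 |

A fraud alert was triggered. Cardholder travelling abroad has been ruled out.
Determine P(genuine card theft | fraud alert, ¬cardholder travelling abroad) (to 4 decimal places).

P(genuine card theft | fraud alert, ¬cardholder travelling abroad) ≈ 0.6096

Sum P(fraud alert|·) weighted by the priors over both values of genuine card theft:
  P(fraud alert | ¬cardholder travelling abroad) = 0.08*0.79 + 0.47*0.21
        = 0.063200 + 0.098700 = 0.161900
The terms with genuine card theft present sum to 0.098700, so
  P(genuine card theft | fraud alert, ¬cardholder travelling abroad) = 0.098700 / 0.161900 ≈ 0.6096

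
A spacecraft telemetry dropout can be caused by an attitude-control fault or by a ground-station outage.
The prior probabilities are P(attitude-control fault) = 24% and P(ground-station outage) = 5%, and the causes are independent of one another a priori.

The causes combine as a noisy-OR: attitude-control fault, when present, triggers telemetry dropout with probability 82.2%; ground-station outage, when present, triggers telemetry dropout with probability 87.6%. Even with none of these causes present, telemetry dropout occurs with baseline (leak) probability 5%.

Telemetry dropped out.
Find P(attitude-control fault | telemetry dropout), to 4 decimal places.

P(attitude-control fault | telemetry dropout) ≈ 0.7429

Under noisy-OR, P(telemetry dropout | causes) = 1 − (1−0.05)·∏(1−qᵢ) over the active causes.
Enumerate the 4 (attitude-control fault, ground-station outage) configurations and weight by the priors:
  P(telemetry dropout) = 0.05×0.76×0.95 + 0.8822×0.76×0.05 + 0.8309×0.24×0.95 + 0.979032×0.24×0.05
        = 0.036100 + 0.033524 + 0.189445 + 0.011748 = 0.270817
Keeping only the attitude-control fault-present terms gives 0.201193, so
  P(attitude-control fault | telemetry dropout) = 0.201193 / 0.270817 ≈ 0.7429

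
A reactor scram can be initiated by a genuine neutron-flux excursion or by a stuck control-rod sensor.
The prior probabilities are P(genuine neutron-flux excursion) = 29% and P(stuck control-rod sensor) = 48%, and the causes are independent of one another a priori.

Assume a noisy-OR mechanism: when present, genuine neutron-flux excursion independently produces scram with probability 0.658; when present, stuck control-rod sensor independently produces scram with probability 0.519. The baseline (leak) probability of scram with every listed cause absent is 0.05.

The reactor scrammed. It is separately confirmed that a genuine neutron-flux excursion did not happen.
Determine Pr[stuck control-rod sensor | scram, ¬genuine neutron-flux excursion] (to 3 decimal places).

Pr[stuck control-rod sensor | scram, ¬genuine neutron-flux excursion] ≈ 0.909

Under noisy-OR, P(scram | causes) = 1 − (1−0.05)·∏(1−qᵢ) over the active causes.
P(scram | ¬genuine neutron-flux excursion) = 0.05·0.52 + 0.54305·0.48 = 0.026000 + 0.260664 = 0.286664
The stuck control-rod sensor-present share is 0.54305·0.48 = 0.260664.
Hence the posterior is 0.260664/0.286664 ≈ 0.909.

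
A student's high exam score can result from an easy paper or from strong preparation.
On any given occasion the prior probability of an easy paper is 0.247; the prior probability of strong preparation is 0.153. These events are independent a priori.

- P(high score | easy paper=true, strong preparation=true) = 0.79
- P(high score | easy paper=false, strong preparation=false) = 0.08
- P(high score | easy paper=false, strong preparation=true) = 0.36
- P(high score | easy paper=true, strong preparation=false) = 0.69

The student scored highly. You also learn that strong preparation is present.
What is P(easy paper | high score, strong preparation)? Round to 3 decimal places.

Weight on easy paper=true, given the evidence: 0.79*0.247 = 0.195130
Normalizer over all consistent configurations: 0.36*0.753 + 0.79*0.247 = 0.466210
P(easy paper | high score, strong preparation) = 0.195130/0.466210 ≈ 0.419

P(easy paper | high score, strong preparation) ≈ 0.419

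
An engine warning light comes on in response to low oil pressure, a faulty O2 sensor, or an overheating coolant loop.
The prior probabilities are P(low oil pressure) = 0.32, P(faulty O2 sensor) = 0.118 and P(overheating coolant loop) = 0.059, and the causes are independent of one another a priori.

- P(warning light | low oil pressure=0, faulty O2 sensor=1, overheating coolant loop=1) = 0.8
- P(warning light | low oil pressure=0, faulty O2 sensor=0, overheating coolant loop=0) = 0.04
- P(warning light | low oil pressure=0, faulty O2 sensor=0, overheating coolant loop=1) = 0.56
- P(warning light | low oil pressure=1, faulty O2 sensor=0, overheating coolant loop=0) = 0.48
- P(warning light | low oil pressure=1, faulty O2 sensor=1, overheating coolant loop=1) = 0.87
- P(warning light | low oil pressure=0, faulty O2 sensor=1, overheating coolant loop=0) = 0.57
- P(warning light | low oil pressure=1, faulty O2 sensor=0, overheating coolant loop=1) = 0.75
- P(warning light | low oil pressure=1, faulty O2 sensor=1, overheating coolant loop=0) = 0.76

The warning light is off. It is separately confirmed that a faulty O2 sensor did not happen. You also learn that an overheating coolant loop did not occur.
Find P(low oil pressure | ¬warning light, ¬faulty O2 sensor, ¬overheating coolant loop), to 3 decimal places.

P(low oil pressure | ¬warning light, ¬faulty O2 sensor, ¬overheating coolant loop) ≈ 0.203

Enumerate both values of low oil pressure and weight by the priors:
  P(¬warning light | ¬faulty O2 sensor, ¬overheating coolant loop) = 0.96×0.68 + 0.52×0.32
        = 0.652800 + 0.166400 = 0.819200
Keeping only the low oil pressure-present terms gives 0.166400, so
  P(low oil pressure | ¬warning light, ¬faulty O2 sensor, ¬overheating coolant loop) = 0.166400 / 0.819200 ≈ 0.203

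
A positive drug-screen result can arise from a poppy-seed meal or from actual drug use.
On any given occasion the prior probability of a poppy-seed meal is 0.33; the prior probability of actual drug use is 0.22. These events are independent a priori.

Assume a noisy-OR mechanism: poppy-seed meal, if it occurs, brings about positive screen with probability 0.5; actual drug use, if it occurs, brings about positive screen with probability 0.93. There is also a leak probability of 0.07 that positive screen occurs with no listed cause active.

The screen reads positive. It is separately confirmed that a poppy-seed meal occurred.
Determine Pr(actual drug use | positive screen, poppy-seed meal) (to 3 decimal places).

Pr(actual drug use | positive screen, poppy-seed meal) ≈ 0.338

Under noisy-OR, P(positive screen | causes) = 1 − (1−0.07)·∏(1−qᵢ) over the active causes.
Sum P(positive screen|·) weighted by the priors over both values of actual drug use:
  P(positive screen | poppy-seed meal) = 0.535×0.78 + 0.96745×0.22
        = 0.417300 + 0.212839 = 0.630139
The terms with actual drug use present sum to 0.212839, so
  P(actual drug use | positive screen, poppy-seed meal) = 0.212839 / 0.630139 ≈ 0.338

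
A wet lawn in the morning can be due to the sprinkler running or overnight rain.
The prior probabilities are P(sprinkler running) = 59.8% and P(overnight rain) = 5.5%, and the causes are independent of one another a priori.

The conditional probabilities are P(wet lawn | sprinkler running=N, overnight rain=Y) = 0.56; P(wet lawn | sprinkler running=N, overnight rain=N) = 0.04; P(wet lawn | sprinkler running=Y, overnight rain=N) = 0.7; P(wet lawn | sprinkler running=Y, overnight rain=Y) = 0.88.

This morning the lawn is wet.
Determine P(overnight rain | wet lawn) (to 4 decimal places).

P(overnight rain | wet lawn) ≈ 0.0914

Weight on overnight rain=true, given the evidence: 0.012382 + 0.028943 = 0.041325
Normalizer over all consistent configurations: 0.04*0.402*0.945 + 0.56*0.402*0.055 + 0.7*0.598*0.945 + 0.88*0.598*0.055 = 0.452098
Posterior = 0.041325 / 0.452098 ≈ 0.0914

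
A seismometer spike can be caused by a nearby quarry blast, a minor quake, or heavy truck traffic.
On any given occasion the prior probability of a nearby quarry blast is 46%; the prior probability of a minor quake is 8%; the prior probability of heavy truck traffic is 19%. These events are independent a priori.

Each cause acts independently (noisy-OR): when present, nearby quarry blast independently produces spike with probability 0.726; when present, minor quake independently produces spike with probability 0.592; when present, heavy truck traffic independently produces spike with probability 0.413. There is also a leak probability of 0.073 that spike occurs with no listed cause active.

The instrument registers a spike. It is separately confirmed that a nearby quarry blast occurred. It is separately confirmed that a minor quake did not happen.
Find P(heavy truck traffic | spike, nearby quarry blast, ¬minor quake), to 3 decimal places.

Under noisy-OR, P(spike | causes) = 1 − (1−0.073)·∏(1−qᵢ) over the active causes.
P(spike | nearby quarry blast, ¬minor quake) = 0.746002×0.81 + 0.850903×0.19 = 0.604262 + 0.161672 = 0.765934
Restricting to configurations with heavy truck traffic present: 0.850903×0.19 = 0.161672.
So P(heavy truck traffic | spike, nearby quarry blast, ¬minor quake) = 0.161672/0.765934 ≈ 0.211.

P(heavy truck traffic | spike, nearby quarry blast, ¬minor quake) ≈ 0.211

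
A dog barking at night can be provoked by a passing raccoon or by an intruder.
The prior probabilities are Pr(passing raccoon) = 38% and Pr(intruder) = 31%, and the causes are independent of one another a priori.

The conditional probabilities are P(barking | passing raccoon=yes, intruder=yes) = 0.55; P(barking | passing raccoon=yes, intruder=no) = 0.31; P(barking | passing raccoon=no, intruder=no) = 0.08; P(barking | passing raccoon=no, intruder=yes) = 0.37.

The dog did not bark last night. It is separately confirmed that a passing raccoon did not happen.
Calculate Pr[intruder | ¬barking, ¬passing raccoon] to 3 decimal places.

P(¬barking | ¬passing raccoon) = 0.92·0.69 + 0.63·0.31 = 0.634800 + 0.195300 = 0.830100
Restricting to configurations with intruder present: 0.63·0.31 = 0.195300.
P(intruder | ¬barking, ¬passing raccoon) = 0.195300 / 0.830100 ≈ 0.235

Pr[intruder | ¬barking, ¬passing raccoon] ≈ 0.235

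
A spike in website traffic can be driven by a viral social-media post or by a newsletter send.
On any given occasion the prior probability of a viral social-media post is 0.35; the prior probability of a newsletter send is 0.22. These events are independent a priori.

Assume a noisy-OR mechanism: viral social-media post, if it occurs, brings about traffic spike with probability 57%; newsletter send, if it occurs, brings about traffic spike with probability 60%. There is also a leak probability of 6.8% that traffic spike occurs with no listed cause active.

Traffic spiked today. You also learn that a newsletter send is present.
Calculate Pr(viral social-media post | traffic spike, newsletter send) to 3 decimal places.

Pr(viral social-media post | traffic spike, newsletter send) ≈ 0.419

Under noisy-OR, P(traffic spike | causes) = 1 − (1−0.068)·∏(1−qᵢ) over the active causes.
Sum P(traffic spike|·) weighted by the priors over both values of viral social-media post:
  P(traffic spike | newsletter send) = 0.6272*0.65 + 0.839696*0.35
        = 0.407680 + 0.293894 = 0.701574
The terms with viral social-media post present sum to 0.293894, so
  P(viral social-media post | traffic spike, newsletter send) = 0.293894 / 0.701574 ≈ 0.419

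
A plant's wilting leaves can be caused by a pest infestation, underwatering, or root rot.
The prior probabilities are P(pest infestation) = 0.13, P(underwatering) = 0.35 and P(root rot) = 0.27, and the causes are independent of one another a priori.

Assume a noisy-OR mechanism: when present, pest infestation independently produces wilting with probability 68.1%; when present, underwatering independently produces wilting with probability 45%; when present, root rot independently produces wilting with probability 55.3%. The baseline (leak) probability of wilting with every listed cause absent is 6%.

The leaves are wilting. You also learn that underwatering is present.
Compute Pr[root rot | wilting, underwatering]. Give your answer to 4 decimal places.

Pr[root rot | wilting, underwatering] ≈ 0.3557

Under noisy-OR, P(wilting | causes) = 1 − (1−0.06)·∏(1−qᵢ) over the active causes.
Weight on root rot=true, given the evidence: 0.180615 + 0.032512 = 0.213127
Normalizer over all consistent configurations: 0.483×0.87×0.73 + 0.768901×0.87×0.27 + 0.835077×0.13×0.73 + 0.926279×0.13×0.27 = 0.599129
Posterior = 0.213127 / 0.599129 ≈ 0.3557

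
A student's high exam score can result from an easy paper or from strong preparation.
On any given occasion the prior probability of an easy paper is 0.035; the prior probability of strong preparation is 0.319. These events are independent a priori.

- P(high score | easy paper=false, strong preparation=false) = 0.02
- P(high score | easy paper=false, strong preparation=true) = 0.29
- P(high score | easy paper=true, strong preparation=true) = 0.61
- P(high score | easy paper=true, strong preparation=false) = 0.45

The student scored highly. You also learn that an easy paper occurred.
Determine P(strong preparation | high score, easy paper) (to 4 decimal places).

P(strong preparation | high score, easy paper) ≈ 0.3884

P(high score | easy paper) = 0.45×0.681 + 0.61×0.319 = 0.306450 + 0.194590 = 0.501040
Restricting to configurations with strong preparation present: 0.61×0.319 = 0.194590.
P(strong preparation | high score, easy paper) = 0.194590 / 0.501040 ≈ 0.3884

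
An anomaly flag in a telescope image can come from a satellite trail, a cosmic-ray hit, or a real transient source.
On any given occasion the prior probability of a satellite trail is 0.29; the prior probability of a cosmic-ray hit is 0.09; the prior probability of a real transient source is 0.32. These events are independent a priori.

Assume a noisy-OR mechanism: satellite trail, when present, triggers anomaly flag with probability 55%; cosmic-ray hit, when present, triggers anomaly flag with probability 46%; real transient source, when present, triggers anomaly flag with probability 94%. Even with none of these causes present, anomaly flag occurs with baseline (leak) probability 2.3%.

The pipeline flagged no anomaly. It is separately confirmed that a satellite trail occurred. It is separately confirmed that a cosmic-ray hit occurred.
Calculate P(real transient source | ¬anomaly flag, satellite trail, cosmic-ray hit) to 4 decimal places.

P(real transient source | ¬anomaly flag, satellite trail, cosmic-ray hit) ≈ 0.0275

Under noisy-OR, P(anomaly flag | causes) = 1 − (1−0.023)·∏(1−qᵢ) over the active causes.
Weight on real transient source=true, given the evidence: 0.014245×0.32 = 0.004558
Normalizer over all consistent configurations: 0.237411×0.68 + 0.014245×0.32 = 0.165997
P(real transient source | ¬anomaly flag, satellite trail, cosmic-ray hit) = 0.004558/0.165997 ≈ 0.0275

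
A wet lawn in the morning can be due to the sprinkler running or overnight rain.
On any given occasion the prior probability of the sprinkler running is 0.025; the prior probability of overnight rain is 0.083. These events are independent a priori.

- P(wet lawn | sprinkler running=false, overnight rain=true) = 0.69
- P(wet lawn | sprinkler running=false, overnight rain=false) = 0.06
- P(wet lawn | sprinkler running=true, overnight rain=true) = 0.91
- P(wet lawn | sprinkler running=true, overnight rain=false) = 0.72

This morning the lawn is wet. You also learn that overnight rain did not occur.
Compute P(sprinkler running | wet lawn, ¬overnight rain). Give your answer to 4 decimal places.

P(sprinkler running | wet lawn, ¬overnight rain) ≈ 0.2353

Enumerate both values of sprinkler running and weight by the priors:
  P(wet lawn | ¬overnight rain) = 0.06×0.975 + 0.72×0.025
        = 0.058500 + 0.018000 = 0.076500
Keeping only the sprinkler running-present terms gives 0.018000, so
  P(sprinkler running | wet lawn, ¬overnight rain) = 0.018000 / 0.076500 ≈ 0.2353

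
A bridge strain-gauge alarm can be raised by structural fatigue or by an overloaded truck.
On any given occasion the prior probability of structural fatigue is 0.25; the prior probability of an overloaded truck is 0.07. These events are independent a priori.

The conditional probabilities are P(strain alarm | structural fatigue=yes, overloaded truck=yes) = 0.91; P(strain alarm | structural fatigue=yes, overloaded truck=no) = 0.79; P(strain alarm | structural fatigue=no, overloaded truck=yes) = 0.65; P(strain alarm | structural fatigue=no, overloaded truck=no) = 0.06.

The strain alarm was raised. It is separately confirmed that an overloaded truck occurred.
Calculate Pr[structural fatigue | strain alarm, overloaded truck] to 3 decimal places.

For the numerator, keep only structural fatigue=true terms: 0.91*0.25 = 0.227500
Denominator P(strain alarm | overloaded truck): 0.65*0.75 + 0.91*0.25 = 0.715000
P(structural fatigue | strain alarm, overloaded truck) = 0.227500/0.715000 ≈ 0.318

Pr[structural fatigue | strain alarm, overloaded truck] ≈ 0.318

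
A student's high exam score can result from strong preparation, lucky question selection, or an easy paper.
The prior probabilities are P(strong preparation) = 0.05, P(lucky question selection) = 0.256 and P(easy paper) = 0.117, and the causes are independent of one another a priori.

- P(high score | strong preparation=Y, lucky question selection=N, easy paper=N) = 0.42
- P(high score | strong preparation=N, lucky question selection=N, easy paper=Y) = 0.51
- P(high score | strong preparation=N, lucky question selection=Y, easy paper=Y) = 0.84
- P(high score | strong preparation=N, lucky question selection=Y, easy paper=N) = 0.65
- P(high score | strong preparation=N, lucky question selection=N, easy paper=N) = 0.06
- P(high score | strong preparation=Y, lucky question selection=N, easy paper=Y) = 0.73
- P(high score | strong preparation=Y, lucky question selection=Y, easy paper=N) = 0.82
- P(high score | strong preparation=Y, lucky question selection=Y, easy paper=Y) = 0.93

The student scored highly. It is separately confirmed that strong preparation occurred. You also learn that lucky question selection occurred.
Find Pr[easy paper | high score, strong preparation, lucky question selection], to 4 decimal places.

Pr[easy paper | high score, strong preparation, lucky question selection] ≈ 0.1306

P(high score | strong preparation, lucky question selection) = 0.82*0.883 + 0.93*0.117 = 0.724060 + 0.108810 = 0.832870
Restricting to configurations with easy paper present: 0.93*0.117 = 0.108810.
So P(easy paper | high score, strong preparation, lucky question selection) = 0.108810/0.832870 ≈ 0.1306.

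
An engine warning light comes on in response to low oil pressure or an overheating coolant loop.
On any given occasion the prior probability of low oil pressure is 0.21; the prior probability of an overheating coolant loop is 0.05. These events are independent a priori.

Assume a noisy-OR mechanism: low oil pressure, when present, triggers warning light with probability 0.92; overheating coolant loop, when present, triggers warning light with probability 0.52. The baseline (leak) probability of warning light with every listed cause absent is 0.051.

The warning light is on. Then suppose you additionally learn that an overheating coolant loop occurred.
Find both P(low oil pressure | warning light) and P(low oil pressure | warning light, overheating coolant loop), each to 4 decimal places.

Under noisy-OR, P(warning light | causes) = 1 − (1−0.051)·∏(1−qᵢ) over the active causes.
Numerator (weight on configurations with low oil pressure): 0.184354 + 0.010117 = 0.194471
Normalizer over all consistent configurations: 0.051×0.79×0.95 + 0.54448×0.79×0.05 + 0.92408×0.21×0.95 + 0.963558×0.21×0.05 = 0.254253
Posterior = 0.194471 / 0.254253 ≈ 0.7649

With the extra evidence:
Numerator (weight on configurations with low oil pressure): 0.963558·0.21 = 0.202347
Denominator P(warning light | overheating coolant loop): 0.54448·0.79 + 0.963558·0.21 = 0.632486
Posterior = 0.202347 / 0.632486 ≈ 0.3199

P(low oil pressure | warning light) ≈ 0.7649; P(low oil pressure | warning light, overheating coolant loop) ≈ 0.3199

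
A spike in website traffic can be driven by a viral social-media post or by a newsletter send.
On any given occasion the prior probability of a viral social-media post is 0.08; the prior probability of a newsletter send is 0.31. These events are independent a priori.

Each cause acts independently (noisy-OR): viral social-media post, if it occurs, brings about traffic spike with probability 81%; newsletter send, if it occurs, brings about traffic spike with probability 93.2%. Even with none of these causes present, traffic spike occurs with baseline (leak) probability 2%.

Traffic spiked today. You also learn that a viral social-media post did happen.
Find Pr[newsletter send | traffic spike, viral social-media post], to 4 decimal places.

Under noisy-OR, P(traffic spike | causes) = 1 − (1−0.02)·∏(1−qᵢ) over the active causes.
Weight on newsletter send=true, given the evidence: 0.987338×0.31 = 0.306075
Denominator P(traffic spike | viral social-media post): 0.8138×0.69 + 0.987338×0.31 = 0.867597
Posterior = 0.306075 / 0.867597 ≈ 0.3528

Pr[newsletter send | traffic spike, viral social-media post] ≈ 0.3528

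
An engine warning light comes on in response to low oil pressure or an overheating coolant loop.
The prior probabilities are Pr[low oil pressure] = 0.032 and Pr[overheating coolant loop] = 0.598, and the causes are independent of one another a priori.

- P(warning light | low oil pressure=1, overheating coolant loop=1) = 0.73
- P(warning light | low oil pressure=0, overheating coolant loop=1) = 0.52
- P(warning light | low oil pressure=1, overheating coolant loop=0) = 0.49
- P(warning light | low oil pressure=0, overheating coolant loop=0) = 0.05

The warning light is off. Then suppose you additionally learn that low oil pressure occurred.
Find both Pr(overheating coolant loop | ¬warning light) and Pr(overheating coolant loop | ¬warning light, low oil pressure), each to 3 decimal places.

Enumerate the 4 (low oil pressure, overheating coolant loop) configurations and weight by the priors:
  P(¬warning light) = 0.95*0.968*0.402 + 0.48*0.968*0.598 + 0.51*0.032*0.402 + 0.27*0.032*0.598
        = 0.369679 + 0.277855 + 0.006561 + 0.005167 = 0.659262
Keeping only the overheating coolant loop-present terms gives 0.283022, so
  P(overheating coolant loop | ¬warning light) = 0.283022 / 0.659262 ≈ 0.429

Now also conditioning on low oil pressure=true:
P(¬warning light | low oil pressure) = 0.51×0.402 + 0.27×0.598 = 0.205020 + 0.161460 = 0.366480
Of this, 0.161460 comes from 0.27×0.598 (the overheating coolant loop=true cases).
Hence the posterior is 0.161460/0.366480 ≈ 0.441.

Pr(overheating coolant loop | ¬warning light) ≈ 0.429; Pr(overheating coolant loop | ¬warning light, low oil pressure) ≈ 0.441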